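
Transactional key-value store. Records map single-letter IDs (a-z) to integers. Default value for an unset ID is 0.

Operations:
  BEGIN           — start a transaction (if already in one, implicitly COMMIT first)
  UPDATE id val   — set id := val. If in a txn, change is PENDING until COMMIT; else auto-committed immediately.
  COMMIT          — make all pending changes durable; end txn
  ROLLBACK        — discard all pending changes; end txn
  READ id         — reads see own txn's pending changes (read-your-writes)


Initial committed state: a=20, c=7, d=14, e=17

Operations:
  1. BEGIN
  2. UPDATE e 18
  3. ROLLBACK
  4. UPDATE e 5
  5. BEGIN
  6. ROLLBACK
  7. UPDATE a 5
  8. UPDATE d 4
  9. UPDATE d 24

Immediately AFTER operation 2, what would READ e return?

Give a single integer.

Answer: 18

Derivation:
Initial committed: {a=20, c=7, d=14, e=17}
Op 1: BEGIN: in_txn=True, pending={}
Op 2: UPDATE e=18 (pending; pending now {e=18})
After op 2: visible(e) = 18 (pending={e=18}, committed={a=20, c=7, d=14, e=17})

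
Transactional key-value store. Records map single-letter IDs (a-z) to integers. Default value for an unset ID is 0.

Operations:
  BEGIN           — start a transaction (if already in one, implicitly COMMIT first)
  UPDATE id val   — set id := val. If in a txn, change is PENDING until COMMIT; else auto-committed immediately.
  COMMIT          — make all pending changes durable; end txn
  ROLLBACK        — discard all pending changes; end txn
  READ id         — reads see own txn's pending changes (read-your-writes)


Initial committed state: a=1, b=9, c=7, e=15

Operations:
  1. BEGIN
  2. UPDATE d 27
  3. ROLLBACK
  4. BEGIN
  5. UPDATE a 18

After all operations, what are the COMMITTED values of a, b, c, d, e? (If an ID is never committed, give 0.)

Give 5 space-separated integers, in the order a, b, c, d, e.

Answer: 1 9 7 0 15

Derivation:
Initial committed: {a=1, b=9, c=7, e=15}
Op 1: BEGIN: in_txn=True, pending={}
Op 2: UPDATE d=27 (pending; pending now {d=27})
Op 3: ROLLBACK: discarded pending ['d']; in_txn=False
Op 4: BEGIN: in_txn=True, pending={}
Op 5: UPDATE a=18 (pending; pending now {a=18})
Final committed: {a=1, b=9, c=7, e=15}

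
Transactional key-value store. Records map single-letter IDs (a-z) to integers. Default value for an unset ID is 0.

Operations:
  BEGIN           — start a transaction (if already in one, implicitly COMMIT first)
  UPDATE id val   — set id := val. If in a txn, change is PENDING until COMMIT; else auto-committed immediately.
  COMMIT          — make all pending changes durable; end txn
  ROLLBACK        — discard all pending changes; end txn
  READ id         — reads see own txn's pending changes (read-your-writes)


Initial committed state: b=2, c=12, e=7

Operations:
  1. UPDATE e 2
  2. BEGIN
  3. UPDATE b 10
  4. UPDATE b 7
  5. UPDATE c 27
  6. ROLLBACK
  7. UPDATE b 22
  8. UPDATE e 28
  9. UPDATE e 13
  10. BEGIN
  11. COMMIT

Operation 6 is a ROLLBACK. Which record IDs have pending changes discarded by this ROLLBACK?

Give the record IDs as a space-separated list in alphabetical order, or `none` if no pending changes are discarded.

Answer: b c

Derivation:
Initial committed: {b=2, c=12, e=7}
Op 1: UPDATE e=2 (auto-commit; committed e=2)
Op 2: BEGIN: in_txn=True, pending={}
Op 3: UPDATE b=10 (pending; pending now {b=10})
Op 4: UPDATE b=7 (pending; pending now {b=7})
Op 5: UPDATE c=27 (pending; pending now {b=7, c=27})
Op 6: ROLLBACK: discarded pending ['b', 'c']; in_txn=False
Op 7: UPDATE b=22 (auto-commit; committed b=22)
Op 8: UPDATE e=28 (auto-commit; committed e=28)
Op 9: UPDATE e=13 (auto-commit; committed e=13)
Op 10: BEGIN: in_txn=True, pending={}
Op 11: COMMIT: merged [] into committed; committed now {b=22, c=12, e=13}
ROLLBACK at op 6 discards: ['b', 'c']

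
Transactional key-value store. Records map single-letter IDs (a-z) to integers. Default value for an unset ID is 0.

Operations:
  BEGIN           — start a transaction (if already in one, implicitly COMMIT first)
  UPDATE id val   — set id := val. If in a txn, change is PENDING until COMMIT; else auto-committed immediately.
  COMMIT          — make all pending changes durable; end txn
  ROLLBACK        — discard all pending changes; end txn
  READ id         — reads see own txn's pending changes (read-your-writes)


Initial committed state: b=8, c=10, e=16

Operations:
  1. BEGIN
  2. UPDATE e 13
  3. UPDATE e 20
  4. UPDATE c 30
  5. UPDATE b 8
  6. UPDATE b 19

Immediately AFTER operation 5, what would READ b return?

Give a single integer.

Answer: 8

Derivation:
Initial committed: {b=8, c=10, e=16}
Op 1: BEGIN: in_txn=True, pending={}
Op 2: UPDATE e=13 (pending; pending now {e=13})
Op 3: UPDATE e=20 (pending; pending now {e=20})
Op 4: UPDATE c=30 (pending; pending now {c=30, e=20})
Op 5: UPDATE b=8 (pending; pending now {b=8, c=30, e=20})
After op 5: visible(b) = 8 (pending={b=8, c=30, e=20}, committed={b=8, c=10, e=16})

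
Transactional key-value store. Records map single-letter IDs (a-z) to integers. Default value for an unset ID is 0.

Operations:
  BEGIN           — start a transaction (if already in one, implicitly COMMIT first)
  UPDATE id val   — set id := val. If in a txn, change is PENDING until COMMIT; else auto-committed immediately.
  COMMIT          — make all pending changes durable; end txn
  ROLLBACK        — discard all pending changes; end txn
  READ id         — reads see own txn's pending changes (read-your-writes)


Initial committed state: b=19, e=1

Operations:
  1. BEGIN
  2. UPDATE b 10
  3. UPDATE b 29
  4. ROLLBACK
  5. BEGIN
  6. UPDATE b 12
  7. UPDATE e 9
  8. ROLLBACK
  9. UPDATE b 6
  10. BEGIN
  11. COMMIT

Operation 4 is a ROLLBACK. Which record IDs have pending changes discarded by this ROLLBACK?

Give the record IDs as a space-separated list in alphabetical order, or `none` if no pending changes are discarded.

Answer: b

Derivation:
Initial committed: {b=19, e=1}
Op 1: BEGIN: in_txn=True, pending={}
Op 2: UPDATE b=10 (pending; pending now {b=10})
Op 3: UPDATE b=29 (pending; pending now {b=29})
Op 4: ROLLBACK: discarded pending ['b']; in_txn=False
Op 5: BEGIN: in_txn=True, pending={}
Op 6: UPDATE b=12 (pending; pending now {b=12})
Op 7: UPDATE e=9 (pending; pending now {b=12, e=9})
Op 8: ROLLBACK: discarded pending ['b', 'e']; in_txn=False
Op 9: UPDATE b=6 (auto-commit; committed b=6)
Op 10: BEGIN: in_txn=True, pending={}
Op 11: COMMIT: merged [] into committed; committed now {b=6, e=1}
ROLLBACK at op 4 discards: ['b']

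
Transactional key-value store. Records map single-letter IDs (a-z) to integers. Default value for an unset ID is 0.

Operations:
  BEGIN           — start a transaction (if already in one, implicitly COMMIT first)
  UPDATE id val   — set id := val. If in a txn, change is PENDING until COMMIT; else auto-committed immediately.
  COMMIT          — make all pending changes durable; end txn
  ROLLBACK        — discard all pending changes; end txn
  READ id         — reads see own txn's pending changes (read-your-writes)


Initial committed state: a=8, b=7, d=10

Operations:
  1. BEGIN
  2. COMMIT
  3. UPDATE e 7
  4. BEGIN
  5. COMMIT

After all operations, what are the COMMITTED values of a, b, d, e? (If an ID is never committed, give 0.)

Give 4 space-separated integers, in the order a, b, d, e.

Answer: 8 7 10 7

Derivation:
Initial committed: {a=8, b=7, d=10}
Op 1: BEGIN: in_txn=True, pending={}
Op 2: COMMIT: merged [] into committed; committed now {a=8, b=7, d=10}
Op 3: UPDATE e=7 (auto-commit; committed e=7)
Op 4: BEGIN: in_txn=True, pending={}
Op 5: COMMIT: merged [] into committed; committed now {a=8, b=7, d=10, e=7}
Final committed: {a=8, b=7, d=10, e=7}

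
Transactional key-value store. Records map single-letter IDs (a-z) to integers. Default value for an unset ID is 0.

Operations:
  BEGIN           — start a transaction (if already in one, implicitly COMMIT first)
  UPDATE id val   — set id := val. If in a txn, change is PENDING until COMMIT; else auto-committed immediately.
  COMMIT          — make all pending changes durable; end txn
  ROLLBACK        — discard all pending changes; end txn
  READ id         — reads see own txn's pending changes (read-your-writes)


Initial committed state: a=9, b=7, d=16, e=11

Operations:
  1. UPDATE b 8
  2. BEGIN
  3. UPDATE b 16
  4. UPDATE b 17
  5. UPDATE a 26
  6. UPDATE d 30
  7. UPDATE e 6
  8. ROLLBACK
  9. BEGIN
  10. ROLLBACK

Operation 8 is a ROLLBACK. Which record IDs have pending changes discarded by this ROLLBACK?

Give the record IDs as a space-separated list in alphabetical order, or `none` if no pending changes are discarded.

Answer: a b d e

Derivation:
Initial committed: {a=9, b=7, d=16, e=11}
Op 1: UPDATE b=8 (auto-commit; committed b=8)
Op 2: BEGIN: in_txn=True, pending={}
Op 3: UPDATE b=16 (pending; pending now {b=16})
Op 4: UPDATE b=17 (pending; pending now {b=17})
Op 5: UPDATE a=26 (pending; pending now {a=26, b=17})
Op 6: UPDATE d=30 (pending; pending now {a=26, b=17, d=30})
Op 7: UPDATE e=6 (pending; pending now {a=26, b=17, d=30, e=6})
Op 8: ROLLBACK: discarded pending ['a', 'b', 'd', 'e']; in_txn=False
Op 9: BEGIN: in_txn=True, pending={}
Op 10: ROLLBACK: discarded pending []; in_txn=False
ROLLBACK at op 8 discards: ['a', 'b', 'd', 'e']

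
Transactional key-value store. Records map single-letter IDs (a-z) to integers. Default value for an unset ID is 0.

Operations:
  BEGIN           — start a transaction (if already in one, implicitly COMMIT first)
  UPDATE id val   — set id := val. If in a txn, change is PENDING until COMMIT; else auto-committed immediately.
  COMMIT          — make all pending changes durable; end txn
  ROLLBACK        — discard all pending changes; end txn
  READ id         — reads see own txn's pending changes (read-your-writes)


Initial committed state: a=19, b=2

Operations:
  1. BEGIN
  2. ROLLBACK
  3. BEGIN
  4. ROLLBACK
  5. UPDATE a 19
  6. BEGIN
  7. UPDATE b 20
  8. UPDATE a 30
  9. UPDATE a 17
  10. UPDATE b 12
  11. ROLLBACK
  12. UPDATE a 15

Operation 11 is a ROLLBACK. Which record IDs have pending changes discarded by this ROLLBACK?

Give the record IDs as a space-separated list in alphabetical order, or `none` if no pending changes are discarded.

Answer: a b

Derivation:
Initial committed: {a=19, b=2}
Op 1: BEGIN: in_txn=True, pending={}
Op 2: ROLLBACK: discarded pending []; in_txn=False
Op 3: BEGIN: in_txn=True, pending={}
Op 4: ROLLBACK: discarded pending []; in_txn=False
Op 5: UPDATE a=19 (auto-commit; committed a=19)
Op 6: BEGIN: in_txn=True, pending={}
Op 7: UPDATE b=20 (pending; pending now {b=20})
Op 8: UPDATE a=30 (pending; pending now {a=30, b=20})
Op 9: UPDATE a=17 (pending; pending now {a=17, b=20})
Op 10: UPDATE b=12 (pending; pending now {a=17, b=12})
Op 11: ROLLBACK: discarded pending ['a', 'b']; in_txn=False
Op 12: UPDATE a=15 (auto-commit; committed a=15)
ROLLBACK at op 11 discards: ['a', 'b']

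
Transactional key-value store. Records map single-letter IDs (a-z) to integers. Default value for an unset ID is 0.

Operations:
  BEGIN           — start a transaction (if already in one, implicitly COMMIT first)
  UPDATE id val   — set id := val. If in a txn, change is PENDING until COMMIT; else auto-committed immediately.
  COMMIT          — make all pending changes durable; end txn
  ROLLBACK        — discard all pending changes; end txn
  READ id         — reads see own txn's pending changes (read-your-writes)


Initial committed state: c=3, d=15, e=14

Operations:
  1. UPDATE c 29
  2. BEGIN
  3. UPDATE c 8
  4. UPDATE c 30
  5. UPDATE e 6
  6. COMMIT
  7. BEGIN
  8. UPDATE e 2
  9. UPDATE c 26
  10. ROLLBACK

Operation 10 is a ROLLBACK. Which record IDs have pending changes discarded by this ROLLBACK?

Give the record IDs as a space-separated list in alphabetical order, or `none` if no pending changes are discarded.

Answer: c e

Derivation:
Initial committed: {c=3, d=15, e=14}
Op 1: UPDATE c=29 (auto-commit; committed c=29)
Op 2: BEGIN: in_txn=True, pending={}
Op 3: UPDATE c=8 (pending; pending now {c=8})
Op 4: UPDATE c=30 (pending; pending now {c=30})
Op 5: UPDATE e=6 (pending; pending now {c=30, e=6})
Op 6: COMMIT: merged ['c', 'e'] into committed; committed now {c=30, d=15, e=6}
Op 7: BEGIN: in_txn=True, pending={}
Op 8: UPDATE e=2 (pending; pending now {e=2})
Op 9: UPDATE c=26 (pending; pending now {c=26, e=2})
Op 10: ROLLBACK: discarded pending ['c', 'e']; in_txn=False
ROLLBACK at op 10 discards: ['c', 'e']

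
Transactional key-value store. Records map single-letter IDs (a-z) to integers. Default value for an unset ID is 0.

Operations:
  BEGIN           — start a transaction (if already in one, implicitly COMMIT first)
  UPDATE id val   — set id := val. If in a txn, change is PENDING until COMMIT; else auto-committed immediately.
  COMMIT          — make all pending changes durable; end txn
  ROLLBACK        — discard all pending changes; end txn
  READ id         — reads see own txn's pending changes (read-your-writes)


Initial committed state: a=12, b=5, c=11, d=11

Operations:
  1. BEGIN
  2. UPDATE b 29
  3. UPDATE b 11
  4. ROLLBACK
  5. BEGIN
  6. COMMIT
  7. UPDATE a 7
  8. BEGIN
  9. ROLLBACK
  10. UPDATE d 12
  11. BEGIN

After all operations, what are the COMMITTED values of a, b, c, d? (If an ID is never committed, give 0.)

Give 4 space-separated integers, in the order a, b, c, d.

Answer: 7 5 11 12

Derivation:
Initial committed: {a=12, b=5, c=11, d=11}
Op 1: BEGIN: in_txn=True, pending={}
Op 2: UPDATE b=29 (pending; pending now {b=29})
Op 3: UPDATE b=11 (pending; pending now {b=11})
Op 4: ROLLBACK: discarded pending ['b']; in_txn=False
Op 5: BEGIN: in_txn=True, pending={}
Op 6: COMMIT: merged [] into committed; committed now {a=12, b=5, c=11, d=11}
Op 7: UPDATE a=7 (auto-commit; committed a=7)
Op 8: BEGIN: in_txn=True, pending={}
Op 9: ROLLBACK: discarded pending []; in_txn=False
Op 10: UPDATE d=12 (auto-commit; committed d=12)
Op 11: BEGIN: in_txn=True, pending={}
Final committed: {a=7, b=5, c=11, d=12}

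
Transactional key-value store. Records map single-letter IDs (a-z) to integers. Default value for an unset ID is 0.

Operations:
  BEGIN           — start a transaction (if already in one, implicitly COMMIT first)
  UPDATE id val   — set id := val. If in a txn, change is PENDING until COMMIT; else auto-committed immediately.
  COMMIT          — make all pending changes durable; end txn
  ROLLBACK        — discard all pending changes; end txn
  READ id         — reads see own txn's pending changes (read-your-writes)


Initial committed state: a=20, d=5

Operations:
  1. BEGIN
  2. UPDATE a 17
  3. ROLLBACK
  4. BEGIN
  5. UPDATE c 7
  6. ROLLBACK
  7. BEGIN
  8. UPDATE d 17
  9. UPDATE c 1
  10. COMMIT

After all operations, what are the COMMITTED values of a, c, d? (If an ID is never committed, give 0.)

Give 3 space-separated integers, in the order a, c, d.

Initial committed: {a=20, d=5}
Op 1: BEGIN: in_txn=True, pending={}
Op 2: UPDATE a=17 (pending; pending now {a=17})
Op 3: ROLLBACK: discarded pending ['a']; in_txn=False
Op 4: BEGIN: in_txn=True, pending={}
Op 5: UPDATE c=7 (pending; pending now {c=7})
Op 6: ROLLBACK: discarded pending ['c']; in_txn=False
Op 7: BEGIN: in_txn=True, pending={}
Op 8: UPDATE d=17 (pending; pending now {d=17})
Op 9: UPDATE c=1 (pending; pending now {c=1, d=17})
Op 10: COMMIT: merged ['c', 'd'] into committed; committed now {a=20, c=1, d=17}
Final committed: {a=20, c=1, d=17}

Answer: 20 1 17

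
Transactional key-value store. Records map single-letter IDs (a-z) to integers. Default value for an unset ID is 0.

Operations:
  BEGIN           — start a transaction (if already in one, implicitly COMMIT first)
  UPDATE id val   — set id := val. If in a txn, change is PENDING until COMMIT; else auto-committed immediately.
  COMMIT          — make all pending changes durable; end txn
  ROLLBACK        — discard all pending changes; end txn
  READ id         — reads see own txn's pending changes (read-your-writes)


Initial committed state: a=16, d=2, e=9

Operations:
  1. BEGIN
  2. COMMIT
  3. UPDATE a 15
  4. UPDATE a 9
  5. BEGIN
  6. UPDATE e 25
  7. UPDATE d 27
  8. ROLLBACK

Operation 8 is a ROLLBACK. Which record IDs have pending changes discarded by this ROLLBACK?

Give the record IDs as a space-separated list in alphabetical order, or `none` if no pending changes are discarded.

Initial committed: {a=16, d=2, e=9}
Op 1: BEGIN: in_txn=True, pending={}
Op 2: COMMIT: merged [] into committed; committed now {a=16, d=2, e=9}
Op 3: UPDATE a=15 (auto-commit; committed a=15)
Op 4: UPDATE a=9 (auto-commit; committed a=9)
Op 5: BEGIN: in_txn=True, pending={}
Op 6: UPDATE e=25 (pending; pending now {e=25})
Op 7: UPDATE d=27 (pending; pending now {d=27, e=25})
Op 8: ROLLBACK: discarded pending ['d', 'e']; in_txn=False
ROLLBACK at op 8 discards: ['d', 'e']

Answer: d e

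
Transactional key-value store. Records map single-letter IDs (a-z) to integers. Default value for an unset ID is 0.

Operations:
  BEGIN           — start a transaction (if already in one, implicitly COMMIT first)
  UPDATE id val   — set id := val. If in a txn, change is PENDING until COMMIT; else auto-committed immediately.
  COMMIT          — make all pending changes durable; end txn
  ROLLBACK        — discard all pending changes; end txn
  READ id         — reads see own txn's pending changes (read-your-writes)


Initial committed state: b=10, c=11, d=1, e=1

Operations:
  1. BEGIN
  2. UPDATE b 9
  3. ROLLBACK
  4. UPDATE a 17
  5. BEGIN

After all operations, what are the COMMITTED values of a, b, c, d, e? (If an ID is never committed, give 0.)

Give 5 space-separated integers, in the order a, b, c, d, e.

Answer: 17 10 11 1 1

Derivation:
Initial committed: {b=10, c=11, d=1, e=1}
Op 1: BEGIN: in_txn=True, pending={}
Op 2: UPDATE b=9 (pending; pending now {b=9})
Op 3: ROLLBACK: discarded pending ['b']; in_txn=False
Op 4: UPDATE a=17 (auto-commit; committed a=17)
Op 5: BEGIN: in_txn=True, pending={}
Final committed: {a=17, b=10, c=11, d=1, e=1}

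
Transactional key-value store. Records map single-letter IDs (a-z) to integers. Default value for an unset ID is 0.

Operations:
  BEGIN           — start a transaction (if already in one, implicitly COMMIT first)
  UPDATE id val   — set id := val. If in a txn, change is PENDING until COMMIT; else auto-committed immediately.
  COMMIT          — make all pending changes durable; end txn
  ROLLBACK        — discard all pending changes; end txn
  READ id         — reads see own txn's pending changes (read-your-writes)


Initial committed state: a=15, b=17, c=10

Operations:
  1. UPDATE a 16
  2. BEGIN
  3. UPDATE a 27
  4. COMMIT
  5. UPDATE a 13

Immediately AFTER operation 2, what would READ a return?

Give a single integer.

Answer: 16

Derivation:
Initial committed: {a=15, b=17, c=10}
Op 1: UPDATE a=16 (auto-commit; committed a=16)
Op 2: BEGIN: in_txn=True, pending={}
After op 2: visible(a) = 16 (pending={}, committed={a=16, b=17, c=10})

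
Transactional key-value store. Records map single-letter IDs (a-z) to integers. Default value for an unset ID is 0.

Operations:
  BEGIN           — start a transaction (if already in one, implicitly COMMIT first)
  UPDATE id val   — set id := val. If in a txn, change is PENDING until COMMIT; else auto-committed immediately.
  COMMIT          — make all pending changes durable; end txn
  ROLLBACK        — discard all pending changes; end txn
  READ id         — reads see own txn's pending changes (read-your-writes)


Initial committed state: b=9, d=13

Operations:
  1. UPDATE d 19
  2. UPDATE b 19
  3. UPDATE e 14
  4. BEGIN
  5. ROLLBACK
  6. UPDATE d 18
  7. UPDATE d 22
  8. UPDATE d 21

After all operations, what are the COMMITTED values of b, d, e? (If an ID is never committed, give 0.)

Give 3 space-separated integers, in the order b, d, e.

Answer: 19 21 14

Derivation:
Initial committed: {b=9, d=13}
Op 1: UPDATE d=19 (auto-commit; committed d=19)
Op 2: UPDATE b=19 (auto-commit; committed b=19)
Op 3: UPDATE e=14 (auto-commit; committed e=14)
Op 4: BEGIN: in_txn=True, pending={}
Op 5: ROLLBACK: discarded pending []; in_txn=False
Op 6: UPDATE d=18 (auto-commit; committed d=18)
Op 7: UPDATE d=22 (auto-commit; committed d=22)
Op 8: UPDATE d=21 (auto-commit; committed d=21)
Final committed: {b=19, d=21, e=14}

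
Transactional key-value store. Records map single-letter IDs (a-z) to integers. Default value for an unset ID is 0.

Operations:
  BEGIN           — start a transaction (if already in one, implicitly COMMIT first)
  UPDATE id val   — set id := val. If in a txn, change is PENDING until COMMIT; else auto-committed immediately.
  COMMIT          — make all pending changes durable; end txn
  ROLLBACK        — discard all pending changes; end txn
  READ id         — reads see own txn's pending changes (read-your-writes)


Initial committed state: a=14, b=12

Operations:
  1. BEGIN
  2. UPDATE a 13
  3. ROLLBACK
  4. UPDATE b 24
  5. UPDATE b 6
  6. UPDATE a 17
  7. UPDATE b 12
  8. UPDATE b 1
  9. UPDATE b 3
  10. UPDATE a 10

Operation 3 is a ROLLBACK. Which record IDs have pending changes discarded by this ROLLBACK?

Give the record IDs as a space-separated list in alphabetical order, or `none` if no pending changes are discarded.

Initial committed: {a=14, b=12}
Op 1: BEGIN: in_txn=True, pending={}
Op 2: UPDATE a=13 (pending; pending now {a=13})
Op 3: ROLLBACK: discarded pending ['a']; in_txn=False
Op 4: UPDATE b=24 (auto-commit; committed b=24)
Op 5: UPDATE b=6 (auto-commit; committed b=6)
Op 6: UPDATE a=17 (auto-commit; committed a=17)
Op 7: UPDATE b=12 (auto-commit; committed b=12)
Op 8: UPDATE b=1 (auto-commit; committed b=1)
Op 9: UPDATE b=3 (auto-commit; committed b=3)
Op 10: UPDATE a=10 (auto-commit; committed a=10)
ROLLBACK at op 3 discards: ['a']

Answer: a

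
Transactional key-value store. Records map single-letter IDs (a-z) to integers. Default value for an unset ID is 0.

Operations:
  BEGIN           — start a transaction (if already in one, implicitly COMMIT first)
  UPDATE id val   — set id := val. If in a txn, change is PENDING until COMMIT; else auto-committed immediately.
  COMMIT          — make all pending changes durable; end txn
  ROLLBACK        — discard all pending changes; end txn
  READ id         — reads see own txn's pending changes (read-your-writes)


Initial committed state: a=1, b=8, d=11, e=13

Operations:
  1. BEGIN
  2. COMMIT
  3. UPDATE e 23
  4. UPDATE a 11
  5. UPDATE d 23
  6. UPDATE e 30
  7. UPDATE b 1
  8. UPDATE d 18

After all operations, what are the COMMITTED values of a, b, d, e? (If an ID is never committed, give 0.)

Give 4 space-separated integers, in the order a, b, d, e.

Initial committed: {a=1, b=8, d=11, e=13}
Op 1: BEGIN: in_txn=True, pending={}
Op 2: COMMIT: merged [] into committed; committed now {a=1, b=8, d=11, e=13}
Op 3: UPDATE e=23 (auto-commit; committed e=23)
Op 4: UPDATE a=11 (auto-commit; committed a=11)
Op 5: UPDATE d=23 (auto-commit; committed d=23)
Op 6: UPDATE e=30 (auto-commit; committed e=30)
Op 7: UPDATE b=1 (auto-commit; committed b=1)
Op 8: UPDATE d=18 (auto-commit; committed d=18)
Final committed: {a=11, b=1, d=18, e=30}

Answer: 11 1 18 30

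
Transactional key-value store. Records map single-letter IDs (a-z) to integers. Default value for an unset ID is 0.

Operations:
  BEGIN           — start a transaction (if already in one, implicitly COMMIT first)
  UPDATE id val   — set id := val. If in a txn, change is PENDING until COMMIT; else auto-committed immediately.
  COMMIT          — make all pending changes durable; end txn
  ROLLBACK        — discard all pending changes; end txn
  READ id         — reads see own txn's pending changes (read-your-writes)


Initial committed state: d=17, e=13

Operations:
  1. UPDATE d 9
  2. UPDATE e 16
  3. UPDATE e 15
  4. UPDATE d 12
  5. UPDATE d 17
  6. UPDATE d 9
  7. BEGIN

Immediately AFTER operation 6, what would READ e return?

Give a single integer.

Initial committed: {d=17, e=13}
Op 1: UPDATE d=9 (auto-commit; committed d=9)
Op 2: UPDATE e=16 (auto-commit; committed e=16)
Op 3: UPDATE e=15 (auto-commit; committed e=15)
Op 4: UPDATE d=12 (auto-commit; committed d=12)
Op 5: UPDATE d=17 (auto-commit; committed d=17)
Op 6: UPDATE d=9 (auto-commit; committed d=9)
After op 6: visible(e) = 15 (pending={}, committed={d=9, e=15})

Answer: 15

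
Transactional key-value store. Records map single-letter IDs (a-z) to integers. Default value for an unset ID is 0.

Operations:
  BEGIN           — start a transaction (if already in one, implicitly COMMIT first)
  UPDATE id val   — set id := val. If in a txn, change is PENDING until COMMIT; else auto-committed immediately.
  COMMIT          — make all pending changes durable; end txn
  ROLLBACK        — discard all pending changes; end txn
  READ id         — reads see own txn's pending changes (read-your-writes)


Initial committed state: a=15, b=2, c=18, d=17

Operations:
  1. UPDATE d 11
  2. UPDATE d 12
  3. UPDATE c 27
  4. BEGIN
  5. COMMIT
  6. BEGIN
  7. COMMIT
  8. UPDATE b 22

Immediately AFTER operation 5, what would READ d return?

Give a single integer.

Answer: 12

Derivation:
Initial committed: {a=15, b=2, c=18, d=17}
Op 1: UPDATE d=11 (auto-commit; committed d=11)
Op 2: UPDATE d=12 (auto-commit; committed d=12)
Op 3: UPDATE c=27 (auto-commit; committed c=27)
Op 4: BEGIN: in_txn=True, pending={}
Op 5: COMMIT: merged [] into committed; committed now {a=15, b=2, c=27, d=12}
After op 5: visible(d) = 12 (pending={}, committed={a=15, b=2, c=27, d=12})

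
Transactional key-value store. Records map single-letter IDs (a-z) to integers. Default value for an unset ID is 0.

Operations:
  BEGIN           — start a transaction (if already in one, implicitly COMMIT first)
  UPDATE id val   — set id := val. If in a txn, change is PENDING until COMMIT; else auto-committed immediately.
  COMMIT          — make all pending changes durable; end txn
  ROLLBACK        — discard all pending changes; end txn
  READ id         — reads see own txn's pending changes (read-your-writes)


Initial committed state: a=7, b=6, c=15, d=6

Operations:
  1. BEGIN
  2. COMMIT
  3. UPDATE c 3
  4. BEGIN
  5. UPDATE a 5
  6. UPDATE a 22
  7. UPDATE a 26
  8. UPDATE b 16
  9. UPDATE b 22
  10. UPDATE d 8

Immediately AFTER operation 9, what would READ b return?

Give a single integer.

Initial committed: {a=7, b=6, c=15, d=6}
Op 1: BEGIN: in_txn=True, pending={}
Op 2: COMMIT: merged [] into committed; committed now {a=7, b=6, c=15, d=6}
Op 3: UPDATE c=3 (auto-commit; committed c=3)
Op 4: BEGIN: in_txn=True, pending={}
Op 5: UPDATE a=5 (pending; pending now {a=5})
Op 6: UPDATE a=22 (pending; pending now {a=22})
Op 7: UPDATE a=26 (pending; pending now {a=26})
Op 8: UPDATE b=16 (pending; pending now {a=26, b=16})
Op 9: UPDATE b=22 (pending; pending now {a=26, b=22})
After op 9: visible(b) = 22 (pending={a=26, b=22}, committed={a=7, b=6, c=3, d=6})

Answer: 22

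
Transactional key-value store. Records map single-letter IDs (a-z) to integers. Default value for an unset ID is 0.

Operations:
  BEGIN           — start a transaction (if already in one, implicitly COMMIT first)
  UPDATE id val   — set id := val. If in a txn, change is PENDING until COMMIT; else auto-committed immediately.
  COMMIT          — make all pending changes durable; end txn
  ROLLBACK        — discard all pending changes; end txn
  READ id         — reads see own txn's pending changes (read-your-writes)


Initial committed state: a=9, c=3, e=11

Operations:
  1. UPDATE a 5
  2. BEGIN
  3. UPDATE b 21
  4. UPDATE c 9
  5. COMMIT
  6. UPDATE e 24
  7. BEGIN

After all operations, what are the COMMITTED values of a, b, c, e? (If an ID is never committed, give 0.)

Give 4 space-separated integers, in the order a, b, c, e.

Initial committed: {a=9, c=3, e=11}
Op 1: UPDATE a=5 (auto-commit; committed a=5)
Op 2: BEGIN: in_txn=True, pending={}
Op 3: UPDATE b=21 (pending; pending now {b=21})
Op 4: UPDATE c=9 (pending; pending now {b=21, c=9})
Op 5: COMMIT: merged ['b', 'c'] into committed; committed now {a=5, b=21, c=9, e=11}
Op 6: UPDATE e=24 (auto-commit; committed e=24)
Op 7: BEGIN: in_txn=True, pending={}
Final committed: {a=5, b=21, c=9, e=24}

Answer: 5 21 9 24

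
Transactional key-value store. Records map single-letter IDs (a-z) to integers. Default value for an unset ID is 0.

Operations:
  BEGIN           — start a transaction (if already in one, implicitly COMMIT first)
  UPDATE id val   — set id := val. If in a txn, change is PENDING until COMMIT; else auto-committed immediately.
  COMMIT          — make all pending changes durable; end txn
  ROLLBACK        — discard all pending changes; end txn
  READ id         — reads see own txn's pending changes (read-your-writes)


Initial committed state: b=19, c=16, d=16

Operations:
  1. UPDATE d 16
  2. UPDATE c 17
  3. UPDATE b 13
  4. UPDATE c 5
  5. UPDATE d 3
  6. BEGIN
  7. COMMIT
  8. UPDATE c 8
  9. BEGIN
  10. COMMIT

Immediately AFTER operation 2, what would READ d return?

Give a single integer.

Answer: 16

Derivation:
Initial committed: {b=19, c=16, d=16}
Op 1: UPDATE d=16 (auto-commit; committed d=16)
Op 2: UPDATE c=17 (auto-commit; committed c=17)
After op 2: visible(d) = 16 (pending={}, committed={b=19, c=17, d=16})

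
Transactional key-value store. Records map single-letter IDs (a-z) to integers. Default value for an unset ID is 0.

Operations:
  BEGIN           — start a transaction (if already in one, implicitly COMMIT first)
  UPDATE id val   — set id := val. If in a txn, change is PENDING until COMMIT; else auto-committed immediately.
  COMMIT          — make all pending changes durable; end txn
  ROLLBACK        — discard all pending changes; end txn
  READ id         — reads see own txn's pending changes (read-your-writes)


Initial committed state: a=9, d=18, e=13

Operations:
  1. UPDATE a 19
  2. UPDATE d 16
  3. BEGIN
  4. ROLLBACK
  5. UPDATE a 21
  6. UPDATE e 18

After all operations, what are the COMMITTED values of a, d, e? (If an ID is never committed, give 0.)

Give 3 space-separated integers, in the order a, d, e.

Initial committed: {a=9, d=18, e=13}
Op 1: UPDATE a=19 (auto-commit; committed a=19)
Op 2: UPDATE d=16 (auto-commit; committed d=16)
Op 3: BEGIN: in_txn=True, pending={}
Op 4: ROLLBACK: discarded pending []; in_txn=False
Op 5: UPDATE a=21 (auto-commit; committed a=21)
Op 6: UPDATE e=18 (auto-commit; committed e=18)
Final committed: {a=21, d=16, e=18}

Answer: 21 16 18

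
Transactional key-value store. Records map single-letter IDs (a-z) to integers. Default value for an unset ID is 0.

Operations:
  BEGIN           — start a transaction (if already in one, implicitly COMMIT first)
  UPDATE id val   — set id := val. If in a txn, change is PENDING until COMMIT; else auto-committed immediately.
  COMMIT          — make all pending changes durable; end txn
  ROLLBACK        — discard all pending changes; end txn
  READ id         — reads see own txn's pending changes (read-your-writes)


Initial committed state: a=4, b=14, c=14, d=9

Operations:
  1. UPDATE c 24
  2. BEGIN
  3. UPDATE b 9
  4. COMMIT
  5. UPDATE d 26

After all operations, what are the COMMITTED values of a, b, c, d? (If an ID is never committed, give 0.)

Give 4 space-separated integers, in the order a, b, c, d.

Initial committed: {a=4, b=14, c=14, d=9}
Op 1: UPDATE c=24 (auto-commit; committed c=24)
Op 2: BEGIN: in_txn=True, pending={}
Op 3: UPDATE b=9 (pending; pending now {b=9})
Op 4: COMMIT: merged ['b'] into committed; committed now {a=4, b=9, c=24, d=9}
Op 5: UPDATE d=26 (auto-commit; committed d=26)
Final committed: {a=4, b=9, c=24, d=26}

Answer: 4 9 24 26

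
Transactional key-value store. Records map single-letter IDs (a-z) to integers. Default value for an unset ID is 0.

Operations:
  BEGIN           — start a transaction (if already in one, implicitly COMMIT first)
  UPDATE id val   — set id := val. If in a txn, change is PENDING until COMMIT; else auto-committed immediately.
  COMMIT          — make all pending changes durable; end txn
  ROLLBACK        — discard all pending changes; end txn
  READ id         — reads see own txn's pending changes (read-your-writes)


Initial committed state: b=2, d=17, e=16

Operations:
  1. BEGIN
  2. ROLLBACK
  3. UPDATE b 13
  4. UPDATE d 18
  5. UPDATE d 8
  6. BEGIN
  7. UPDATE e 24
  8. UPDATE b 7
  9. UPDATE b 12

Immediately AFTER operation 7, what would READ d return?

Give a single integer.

Initial committed: {b=2, d=17, e=16}
Op 1: BEGIN: in_txn=True, pending={}
Op 2: ROLLBACK: discarded pending []; in_txn=False
Op 3: UPDATE b=13 (auto-commit; committed b=13)
Op 4: UPDATE d=18 (auto-commit; committed d=18)
Op 5: UPDATE d=8 (auto-commit; committed d=8)
Op 6: BEGIN: in_txn=True, pending={}
Op 7: UPDATE e=24 (pending; pending now {e=24})
After op 7: visible(d) = 8 (pending={e=24}, committed={b=13, d=8, e=16})

Answer: 8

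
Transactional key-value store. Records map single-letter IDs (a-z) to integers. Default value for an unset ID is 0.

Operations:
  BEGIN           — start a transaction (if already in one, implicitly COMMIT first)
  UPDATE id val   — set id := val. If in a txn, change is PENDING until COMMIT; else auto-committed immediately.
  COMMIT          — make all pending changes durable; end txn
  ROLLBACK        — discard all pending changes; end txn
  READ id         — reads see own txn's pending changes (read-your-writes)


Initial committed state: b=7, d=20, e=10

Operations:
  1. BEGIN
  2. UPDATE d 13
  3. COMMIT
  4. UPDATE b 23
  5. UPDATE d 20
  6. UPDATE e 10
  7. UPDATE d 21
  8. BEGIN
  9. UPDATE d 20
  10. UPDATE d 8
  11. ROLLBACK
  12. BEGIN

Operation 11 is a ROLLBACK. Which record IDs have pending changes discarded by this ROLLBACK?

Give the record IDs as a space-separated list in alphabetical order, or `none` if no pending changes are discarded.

Answer: d

Derivation:
Initial committed: {b=7, d=20, e=10}
Op 1: BEGIN: in_txn=True, pending={}
Op 2: UPDATE d=13 (pending; pending now {d=13})
Op 3: COMMIT: merged ['d'] into committed; committed now {b=7, d=13, e=10}
Op 4: UPDATE b=23 (auto-commit; committed b=23)
Op 5: UPDATE d=20 (auto-commit; committed d=20)
Op 6: UPDATE e=10 (auto-commit; committed e=10)
Op 7: UPDATE d=21 (auto-commit; committed d=21)
Op 8: BEGIN: in_txn=True, pending={}
Op 9: UPDATE d=20 (pending; pending now {d=20})
Op 10: UPDATE d=8 (pending; pending now {d=8})
Op 11: ROLLBACK: discarded pending ['d']; in_txn=False
Op 12: BEGIN: in_txn=True, pending={}
ROLLBACK at op 11 discards: ['d']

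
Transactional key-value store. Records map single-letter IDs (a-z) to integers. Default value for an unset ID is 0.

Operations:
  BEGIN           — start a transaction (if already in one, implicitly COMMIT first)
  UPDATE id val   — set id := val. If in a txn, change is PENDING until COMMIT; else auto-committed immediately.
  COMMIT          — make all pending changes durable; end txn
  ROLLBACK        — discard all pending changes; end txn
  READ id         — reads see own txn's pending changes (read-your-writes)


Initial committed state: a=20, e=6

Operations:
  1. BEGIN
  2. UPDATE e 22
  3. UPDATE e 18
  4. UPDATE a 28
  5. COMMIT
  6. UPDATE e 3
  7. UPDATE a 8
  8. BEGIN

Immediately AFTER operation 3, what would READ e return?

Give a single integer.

Answer: 18

Derivation:
Initial committed: {a=20, e=6}
Op 1: BEGIN: in_txn=True, pending={}
Op 2: UPDATE e=22 (pending; pending now {e=22})
Op 3: UPDATE e=18 (pending; pending now {e=18})
After op 3: visible(e) = 18 (pending={e=18}, committed={a=20, e=6})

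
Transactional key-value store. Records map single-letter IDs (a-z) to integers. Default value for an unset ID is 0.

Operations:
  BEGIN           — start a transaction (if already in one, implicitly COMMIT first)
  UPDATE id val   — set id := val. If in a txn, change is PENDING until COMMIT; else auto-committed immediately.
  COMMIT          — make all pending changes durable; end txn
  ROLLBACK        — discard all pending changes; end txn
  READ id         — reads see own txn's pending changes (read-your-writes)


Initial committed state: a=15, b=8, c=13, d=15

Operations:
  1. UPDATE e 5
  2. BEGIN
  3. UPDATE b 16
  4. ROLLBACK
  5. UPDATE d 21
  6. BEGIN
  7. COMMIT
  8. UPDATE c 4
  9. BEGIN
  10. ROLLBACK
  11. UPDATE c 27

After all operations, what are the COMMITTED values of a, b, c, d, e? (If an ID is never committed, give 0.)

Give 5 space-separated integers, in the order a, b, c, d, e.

Initial committed: {a=15, b=8, c=13, d=15}
Op 1: UPDATE e=5 (auto-commit; committed e=5)
Op 2: BEGIN: in_txn=True, pending={}
Op 3: UPDATE b=16 (pending; pending now {b=16})
Op 4: ROLLBACK: discarded pending ['b']; in_txn=False
Op 5: UPDATE d=21 (auto-commit; committed d=21)
Op 6: BEGIN: in_txn=True, pending={}
Op 7: COMMIT: merged [] into committed; committed now {a=15, b=8, c=13, d=21, e=5}
Op 8: UPDATE c=4 (auto-commit; committed c=4)
Op 9: BEGIN: in_txn=True, pending={}
Op 10: ROLLBACK: discarded pending []; in_txn=False
Op 11: UPDATE c=27 (auto-commit; committed c=27)
Final committed: {a=15, b=8, c=27, d=21, e=5}

Answer: 15 8 27 21 5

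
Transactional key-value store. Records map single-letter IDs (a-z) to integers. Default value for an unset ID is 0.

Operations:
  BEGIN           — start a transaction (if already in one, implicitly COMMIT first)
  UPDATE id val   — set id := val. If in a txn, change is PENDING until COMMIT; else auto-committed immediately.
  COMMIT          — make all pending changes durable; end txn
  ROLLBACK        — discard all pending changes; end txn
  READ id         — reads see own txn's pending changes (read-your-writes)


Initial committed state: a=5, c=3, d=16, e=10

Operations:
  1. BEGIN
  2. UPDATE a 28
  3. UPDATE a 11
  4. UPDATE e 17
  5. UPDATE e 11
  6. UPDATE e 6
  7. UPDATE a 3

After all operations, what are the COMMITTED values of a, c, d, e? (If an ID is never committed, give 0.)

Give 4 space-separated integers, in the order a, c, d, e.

Initial committed: {a=5, c=3, d=16, e=10}
Op 1: BEGIN: in_txn=True, pending={}
Op 2: UPDATE a=28 (pending; pending now {a=28})
Op 3: UPDATE a=11 (pending; pending now {a=11})
Op 4: UPDATE e=17 (pending; pending now {a=11, e=17})
Op 5: UPDATE e=11 (pending; pending now {a=11, e=11})
Op 6: UPDATE e=6 (pending; pending now {a=11, e=6})
Op 7: UPDATE a=3 (pending; pending now {a=3, e=6})
Final committed: {a=5, c=3, d=16, e=10}

Answer: 5 3 16 10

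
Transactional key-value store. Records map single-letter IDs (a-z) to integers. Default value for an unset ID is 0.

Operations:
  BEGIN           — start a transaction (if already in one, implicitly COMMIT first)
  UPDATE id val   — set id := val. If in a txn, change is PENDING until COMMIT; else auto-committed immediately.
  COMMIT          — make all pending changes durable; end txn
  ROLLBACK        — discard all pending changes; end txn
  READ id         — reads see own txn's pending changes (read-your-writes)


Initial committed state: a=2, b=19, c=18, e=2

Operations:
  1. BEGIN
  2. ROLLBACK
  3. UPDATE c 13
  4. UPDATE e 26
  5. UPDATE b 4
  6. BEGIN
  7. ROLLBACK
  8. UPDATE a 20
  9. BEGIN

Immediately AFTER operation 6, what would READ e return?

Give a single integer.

Initial committed: {a=2, b=19, c=18, e=2}
Op 1: BEGIN: in_txn=True, pending={}
Op 2: ROLLBACK: discarded pending []; in_txn=False
Op 3: UPDATE c=13 (auto-commit; committed c=13)
Op 4: UPDATE e=26 (auto-commit; committed e=26)
Op 5: UPDATE b=4 (auto-commit; committed b=4)
Op 6: BEGIN: in_txn=True, pending={}
After op 6: visible(e) = 26 (pending={}, committed={a=2, b=4, c=13, e=26})

Answer: 26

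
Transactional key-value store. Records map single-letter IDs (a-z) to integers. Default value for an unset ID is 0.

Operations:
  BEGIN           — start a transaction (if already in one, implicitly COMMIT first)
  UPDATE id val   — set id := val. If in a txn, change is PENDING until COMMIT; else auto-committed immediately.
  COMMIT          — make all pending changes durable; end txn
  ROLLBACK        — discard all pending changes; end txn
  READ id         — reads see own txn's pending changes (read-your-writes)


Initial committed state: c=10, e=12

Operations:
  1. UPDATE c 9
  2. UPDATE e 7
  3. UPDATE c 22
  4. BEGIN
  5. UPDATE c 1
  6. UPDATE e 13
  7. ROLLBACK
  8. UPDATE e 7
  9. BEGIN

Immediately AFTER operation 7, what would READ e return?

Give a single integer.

Initial committed: {c=10, e=12}
Op 1: UPDATE c=9 (auto-commit; committed c=9)
Op 2: UPDATE e=7 (auto-commit; committed e=7)
Op 3: UPDATE c=22 (auto-commit; committed c=22)
Op 4: BEGIN: in_txn=True, pending={}
Op 5: UPDATE c=1 (pending; pending now {c=1})
Op 6: UPDATE e=13 (pending; pending now {c=1, e=13})
Op 7: ROLLBACK: discarded pending ['c', 'e']; in_txn=False
After op 7: visible(e) = 7 (pending={}, committed={c=22, e=7})

Answer: 7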